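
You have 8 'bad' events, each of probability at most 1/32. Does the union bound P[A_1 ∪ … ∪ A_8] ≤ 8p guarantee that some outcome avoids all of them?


Union bound: P[∪_{i=1}^{8} A_i] ≤ Σ_i P[A_i] ≤ 8·p = 8·(1/32) = 1/4.
Numerically: 1/4 ≈ 0.25000.
Is 1/4 < 1? YES.
Since P[∪ A_i] ≤ 1/4 < 1, the complement has P[∩ A_i^c] ≥ 1 − 1/4 = 3/4 > 0, so some outcome avoids every A_i.

8·p = 1/4 ≈ 0.25000; existence CERTIFIED by the union bound.


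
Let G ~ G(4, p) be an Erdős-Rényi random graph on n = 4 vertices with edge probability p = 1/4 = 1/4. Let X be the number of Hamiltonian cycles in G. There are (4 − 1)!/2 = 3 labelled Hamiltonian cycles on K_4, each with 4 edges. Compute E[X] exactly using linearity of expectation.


K_4 has (4 − 1)!/2 = 3 labelled Hamiltonian cycles.
For each such Hamiltonian cycle H, let X_H = 1 if all 4 edges of H are present in G. Then P[X_H = 1] = p^{4} = (1/4)^{4} = 1/256.
Summing the indicators: E[X] = Σ_H E[X_H] = 3 · p^{4} = 3 · 1/256 = 3/256.
Numerically: E[X] ≈ 0.011719.

E[X] = 3 · (1/4)^{4} = 3/256 ≈ 0.011719.


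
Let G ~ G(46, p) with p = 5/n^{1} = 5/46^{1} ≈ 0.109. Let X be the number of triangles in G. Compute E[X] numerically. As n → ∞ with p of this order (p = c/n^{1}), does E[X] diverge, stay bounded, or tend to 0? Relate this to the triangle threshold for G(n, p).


Number of potential triangles: C(46, 3) = 15180.
Each occurs with probability p³ ≈ (0.109)³ ≈ 1.28421e-03.
By linearity: E[X] = C(46, 3)·p³ ≈ 15180 · 1.28421e-03 ≈ 19.494.
Here α = 1, so p = 5/n is exactly at the triangle threshold p ~ 1/n. Asymptotically E[X] → c³/6 = 5³/6 = 125/6 ≈ 20.833, a bounded constant. In this regime the triangle count is asymptotically Poisson(c³/6).

E[X] ≈ 19.494; in regime p = Θ(1/n^{1}) E[X] stays bounded (at the triangle threshold p ~ 1/n).


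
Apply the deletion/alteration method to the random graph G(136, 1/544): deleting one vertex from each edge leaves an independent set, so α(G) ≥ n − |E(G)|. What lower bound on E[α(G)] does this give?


E[|E(G)|] = C(136, 2)·p = 9180 · (1/544) = 135/8.
E[α(G)] ≥ n − E[|E(G)|] = 136 − 135/8 = 953/8.
Numerically: ≈ 119.125.
(This is only a lower bound; the true E[α(G)] may be larger.)

E[α(G)] ≥ 953/8 ≈ 119.125.


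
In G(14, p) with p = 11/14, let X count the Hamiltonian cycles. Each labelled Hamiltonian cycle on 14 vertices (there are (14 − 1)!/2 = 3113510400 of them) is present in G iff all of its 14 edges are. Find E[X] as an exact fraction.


K_14 has (14 − 1)!/2 = 3113510400 labelled Hamiltonian cycles.
For each such Hamiltonian cycle H, let X_H = 1 if all 14 edges of H are present in G. Then P[X_H = 1] = p^{14} = (11/14)^{14} = 379749833583241/11112006825558016.
Summing the indicators: E[X] = Σ_H E[X_H] = 3113510400 · p^{14} = 3113510400 · 379749833583241/11112006825558016 = 329898174179601037725/3100448333024.
Numerically: E[X] ≈ 1.064e+08.

E[X] = 3113510400 · (11/14)^{14} = 329898174179601037725/3100448333024 ≈ 1.064e+08.


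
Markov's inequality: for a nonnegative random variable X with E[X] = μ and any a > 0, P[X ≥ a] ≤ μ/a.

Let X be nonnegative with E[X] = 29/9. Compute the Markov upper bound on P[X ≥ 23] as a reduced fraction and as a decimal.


μ = E[X] = 29/9, a = 23.
Markov: P[X ≥ 23] ≤ μ/a = (29/9)/23 = 29/207.
Numerically: ≈ 0.1401.
(Since a = 23 > μ = 3.2222, the bound 29/207 is < 1 and informative.)

P[X ≥ 23] ≤ 29/207 ≈ 0.1401.


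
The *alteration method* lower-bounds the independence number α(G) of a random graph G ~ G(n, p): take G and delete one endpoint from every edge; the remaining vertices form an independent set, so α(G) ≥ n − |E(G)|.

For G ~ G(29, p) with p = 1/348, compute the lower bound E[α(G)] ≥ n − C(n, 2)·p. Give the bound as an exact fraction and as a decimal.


E[|E(G)|] = C(29, 2)·p = 406 · (1/348) = 7/6.
E[α(G)] ≥ n − E[|E(G)|] = 29 − 7/6 = 167/6.
Numerically: ≈ 27.833333.
(This is only a lower bound; the true E[α(G)] may be larger.)

E[α(G)] ≥ 167/6 ≈ 27.833333.


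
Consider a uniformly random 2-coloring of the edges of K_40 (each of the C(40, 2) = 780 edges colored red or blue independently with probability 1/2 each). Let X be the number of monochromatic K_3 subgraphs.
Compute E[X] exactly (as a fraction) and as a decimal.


Let X = Σ_S X_S over the C(40, 3) = 9880 subsets S of size 3, where X_S = 1 if the K_3 on S is monochromatic.
For a fixed S, the K_3 on S has C(3, 2) = 3 edges. P[all 3 edges red] = (1/2)^3, and likewise for blue, so P[monochromatic] = 2·(1/2)^3 = 2^{1 − 3} = 1/4.
By linearity of expectation: E[X] = C(40, 3) · 2^{1 − 3} = 9880 · 1/4 = 2470.
Numerically: E[X] ≈ 2470.000.

E[X] = C(40,3)·2^(1−C(3,2)) = 2470 ≈ 2470.000.


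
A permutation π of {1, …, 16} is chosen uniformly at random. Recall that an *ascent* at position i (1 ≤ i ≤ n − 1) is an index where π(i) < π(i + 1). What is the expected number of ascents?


Write X = Σ X_I over i = 1, …, 15, with X_I the indicator of one ascent.
There are 15 indicators.
For each fixed i, the pair (π(i), π(i+1)) is a uniformly random ordered pair of distinct values from {1, …, 16}; by symmetry P[π(i) < π(i+1)] = 1/2.
By linearity: E[X] = 15 · (1/2) = (16 − 1) · (1/2) = 15/2 ≈ 7.500000.

E[X] = 15/2 = 7.500000.


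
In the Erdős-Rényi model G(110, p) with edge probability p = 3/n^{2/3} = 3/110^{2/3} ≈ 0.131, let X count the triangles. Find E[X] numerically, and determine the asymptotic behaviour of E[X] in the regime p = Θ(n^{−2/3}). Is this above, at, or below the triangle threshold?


Number of potential triangles: C(110, 3) = 215820.
Each occurs with probability p³ ≈ (0.131)³ ≈ 2.23140e-03.
By linearity: E[X] = C(110, 3)·p³ ≈ 215820 · 2.23140e-03 ≈ 481.582.
Since α = 2/3 < 1, p = c/n^{2/3} ≫ 1/n is above the triangle threshold p ~ 1/n. Asymptotically E[X] ~ (c³/6)·n^{3(1−α)} = (3³/6)·n^{1} → ∞; triangles are abundant w.h.p.

E[X] ≈ 481.582; in regime p = Θ(1/n^{2/3}) E[X] diverges (above the triangle threshold p ~ 1/n).


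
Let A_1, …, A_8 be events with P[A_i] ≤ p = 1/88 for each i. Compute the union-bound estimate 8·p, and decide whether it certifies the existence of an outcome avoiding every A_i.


Union bound: P[∪_{i=1}^{8} A_i] ≤ Σ_i P[A_i] ≤ 8·p = 8·(1/88) = 1/11.
Numerically: 1/11 ≈ 0.091.
Is 1/11 < 1? YES.
Since P[∪ A_i] ≤ 1/11 < 1, the complement has P[∩ A_i^c] ≥ 1 − 1/11 = 10/11 > 0, so some outcome avoids every A_i.

8·p = 1/11 ≈ 0.091; existence CERTIFIED by the union bound.


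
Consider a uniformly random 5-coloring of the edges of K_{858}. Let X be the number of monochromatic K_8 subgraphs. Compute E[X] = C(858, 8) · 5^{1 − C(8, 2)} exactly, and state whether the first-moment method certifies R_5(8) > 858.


E[X] = C(858, 8) · 5^{1 − 28} = 7049584530256467771 · 5^{−27} = 7049584530256467771/7450580596923828125.
As a reduced fraction: E[X] = 7049584530256467771/7450580596923828125 ≈ 0.94618.
Is E[X] < 1? YES.
Since E[X] < 1, there exists a 5-coloring of K_{858} with no monochromatic K_8; hence R_5(8) > 858.

E[X] = 7049584530256467771/7450580596923828125 ≈ 0.94618; E[X] < 1, so R_5(8) > 858.


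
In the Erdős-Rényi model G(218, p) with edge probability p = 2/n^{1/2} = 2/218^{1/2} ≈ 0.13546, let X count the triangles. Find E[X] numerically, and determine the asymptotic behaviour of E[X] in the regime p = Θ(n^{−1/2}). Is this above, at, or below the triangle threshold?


Number of potential triangles: C(218, 3) = 1703016.
Each occurs with probability p³ ≈ (0.13546)³ ≈ 2.4854512e-03.
By linearity: E[X] = C(218, 3)·p³ ≈ 1703016 · 2.4854512e-03 ≈ 4232.76322.
Since α = 1/2 < 1, p = c/n^{1/2} ≫ 1/n is above the triangle threshold p ~ 1/n. Asymptotically E[X] ~ (c³/6)·n^{3(1−α)} = (2³/6)·n^{1.5} → ∞; triangles are abundant w.h.p.

E[X] ≈ 4232.76322; in regime p = Θ(1/n^{1/2}) E[X] diverges (above the triangle threshold p ~ 1/n).


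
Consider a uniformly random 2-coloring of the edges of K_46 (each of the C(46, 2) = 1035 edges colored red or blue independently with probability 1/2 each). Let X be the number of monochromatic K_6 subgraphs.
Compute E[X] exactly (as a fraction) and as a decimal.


Let X = Σ_S X_S over the C(46, 6) = 9366819 subsets S of size 6, where X_S = 1 if the K_6 on S is monochromatic.
For a fixed S, the K_6 on S has C(6, 2) = 15 edges. P[all 15 edges red] = (1/2)^15, and likewise for blue, so P[monochromatic] = 2·(1/2)^15 = 2^{1 − 15} = 1/16384.
By linearity of expectation: E[X] = C(46, 6) · 2^{1 − 15} = 9366819 · 1/16384 = 9366819/16384.
Numerically: E[X] ≈ 571.705.

E[X] = C(46,6)·2^(1−C(6,2)) = 9366819/16384 ≈ 571.705.


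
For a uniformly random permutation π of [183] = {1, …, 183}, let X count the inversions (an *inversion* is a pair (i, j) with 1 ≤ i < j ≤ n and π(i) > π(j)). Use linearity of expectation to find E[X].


Write X = Σ X_I over the C(183, 2) = 16653 pairs i < j, with X_I the indicator of one inversion.
There are 16653 indicators.
For each fixed pair i < j, the values π(i) and π(j) are two distinct elements of {1, …, 183} in uniformly random order; by symmetry P[π(i) > π(j)] = 1/2.
By linearity: E[X] = 16653 · (1/2) = C(183, 2) · (1/2) = 16653/2 = 16653/2 ≈ 8326.50000.

E[X] = 16653/2 = 8326.50000.


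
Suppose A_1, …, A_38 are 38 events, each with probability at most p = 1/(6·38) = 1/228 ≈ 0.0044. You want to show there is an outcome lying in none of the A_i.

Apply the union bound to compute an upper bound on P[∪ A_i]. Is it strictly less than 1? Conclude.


Union bound: P[∪_{i=1}^{38} A_i] ≤ Σ_i P[A_i] ≤ 38·p = 38·(1/228) = 1/6.
Numerically: 1/6 ≈ 0.1667.
Is 1/6 < 1? YES.
Since P[∪ A_i] ≤ 1/6 < 1, the complement has P[∩ A_i^c] ≥ 1 − 1/6 = 5/6 > 0, so some outcome avoids every A_i.

38·p = 1/6 ≈ 0.1667; existence CERTIFIED by the union bound.


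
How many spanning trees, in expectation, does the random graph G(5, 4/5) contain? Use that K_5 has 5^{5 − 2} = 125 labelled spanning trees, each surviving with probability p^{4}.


K_5 has 5^{5 − 2} = 125 labelled spanning trees.
For each such spanning tree H, let X_H = 1 if all 4 edges of H are present in G. Then P[X_H = 1] = p^{4} = (4/5)^{4} = 256/625.
Summing the indicators: E[X] = Σ_H E[X_H] = 125 · p^{4} = 125 · 256/625 = 256/5.
Numerically: E[X] ≈ 51.2.

E[X] = 125 · (4/5)^{4} = 256/5 ≈ 51.2.


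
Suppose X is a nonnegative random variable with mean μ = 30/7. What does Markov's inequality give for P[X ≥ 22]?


μ = E[X] = 30/7, a = 22.
Markov: P[X ≥ 22] ≤ μ/a = (30/7)/22 = 15/77.
Numerically: ≈ 0.195.
(Since a = 22 > μ = 4.286, the bound 15/77 is < 1 and informative.)

P[X ≥ 22] ≤ 15/77 ≈ 0.195.


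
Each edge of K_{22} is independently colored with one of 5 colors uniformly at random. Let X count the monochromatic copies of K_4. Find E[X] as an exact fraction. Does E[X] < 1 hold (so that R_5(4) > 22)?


E[X] = C(22, 4) · 5^{1 − 6} = 7315 · 5^{−5} = 7315/3125.
As a reduced fraction: E[X] = 1463/625 ≈ 2.3408.
Is E[X] < 1? NO.
Since E[X] ≥ 1, the first-moment bound is inconclusive at n = 22; it does NOT by itself certify R_5(4) > 22.

E[X] = 1463/625 ≈ 2.3408; E[X] ≥ 1; first-moment method inconclusive here.


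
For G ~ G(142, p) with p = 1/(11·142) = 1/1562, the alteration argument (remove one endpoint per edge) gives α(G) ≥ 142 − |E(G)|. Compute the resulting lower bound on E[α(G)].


E[|E(G)|] = C(142, 2)·p = 10011 · (1/1562) = 141/22.
E[α(G)] ≥ n − E[|E(G)|] = 142 − 141/22 = 2983/22.
Numerically: ≈ 135.591.
(This is only a lower bound; the true E[α(G)] may be larger.)

E[α(G)] ≥ 2983/22 ≈ 135.591.


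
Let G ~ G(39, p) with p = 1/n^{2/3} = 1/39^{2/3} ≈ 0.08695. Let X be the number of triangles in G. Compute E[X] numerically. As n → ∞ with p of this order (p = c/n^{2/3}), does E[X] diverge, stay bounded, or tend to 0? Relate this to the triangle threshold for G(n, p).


Number of potential triangles: C(39, 3) = 9139.
Each occurs with probability p³ ≈ (0.08695)³ ≈ 6.574622e-04.
By linearity: E[X] = C(39, 3)·p³ ≈ 9139 · 6.574622e-04 ≈ 6.0085.
Since α = 2/3 < 1, p = c/n^{2/3} ≫ 1/n is above the triangle threshold p ~ 1/n. Asymptotically E[X] ~ (c³/6)·n^{3(1−α)} = (1³/6)·n^{1} → ∞; triangles are abundant w.h.p.

E[X] ≈ 6.0085; in regime p = Θ(1/n^{2/3}) E[X] diverges (above the triangle threshold p ~ 1/n).


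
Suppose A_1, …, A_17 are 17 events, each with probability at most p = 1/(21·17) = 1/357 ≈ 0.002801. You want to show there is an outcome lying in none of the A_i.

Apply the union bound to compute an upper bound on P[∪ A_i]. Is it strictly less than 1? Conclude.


Union bound: P[∪_{i=1}^{17} A_i] ≤ Σ_i P[A_i] ≤ 17·p = 17·(1/357) = 1/21.
Numerically: 1/21 ≈ 0.047619.
Is 1/21 < 1? YES.
Since P[∪ A_i] ≤ 1/21 < 1, the complement has P[∩ A_i^c] ≥ 1 − 1/21 = 20/21 > 0, so some outcome avoids every A_i.

17·p = 1/21 ≈ 0.047619; existence CERTIFIED by the union bound.


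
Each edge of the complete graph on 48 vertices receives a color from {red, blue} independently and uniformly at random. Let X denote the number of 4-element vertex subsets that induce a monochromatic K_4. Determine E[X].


Let X = Σ_S X_S over the C(48, 4) = 194580 subsets S of size 4, where X_S = 1 if the K_4 on S is monochromatic.
For a fixed S, the K_4 on S has C(4, 2) = 6 edges. P[all 6 edges red] = (1/2)^6, and likewise for blue, so P[monochromatic] = 2·(1/2)^6 = 2^{1 − 6} = 1/32.
By linearity: E[X] = C(48, 4) · 2^{1 − 6} = 194580 · 1/32 = 48645/8.
Numerically: E[X] ≈ 6080.62500.

E[X] = C(48,4)·2^(1−C(4,2)) = 48645/8 ≈ 6080.62500.


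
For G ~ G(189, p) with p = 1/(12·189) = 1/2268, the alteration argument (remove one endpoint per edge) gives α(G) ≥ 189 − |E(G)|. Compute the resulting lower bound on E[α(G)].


E[|E(G)|] = C(189, 2)·p = 17766 · (1/2268) = 47/6.
E[α(G)] ≥ n − E[|E(G)|] = 189 − 47/6 = 1087/6.
Numerically: ≈ 181.1667.
(This is only a lower bound; the true E[α(G)] may be larger.)

E[α(G)] ≥ 1087/6 ≈ 181.1667.


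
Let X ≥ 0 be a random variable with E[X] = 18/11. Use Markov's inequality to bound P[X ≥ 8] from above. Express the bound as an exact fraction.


μ = E[X] = 18/11, a = 8.
Markov: P[X ≥ 8] ≤ μ/a = (18/11)/8 = 9/44.
Numerically: ≈ 0.2045.
(Since a = 8 > μ = 1.6364, the bound 9/44 is < 1 and informative.)

P[X ≥ 8] ≤ 9/44 ≈ 0.2045.


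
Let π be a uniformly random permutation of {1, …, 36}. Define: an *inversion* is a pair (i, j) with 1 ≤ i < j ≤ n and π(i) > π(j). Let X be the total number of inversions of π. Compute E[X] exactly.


Write X = Σ X_I over the C(36, 2) = 630 pairs i < j, with X_I the indicator of one inversion.
There are 630 indicators.
For each fixed pair i < j, the values π(i) and π(j) are two distinct elements of {1, …, 36} in uniformly random order; by symmetry P[π(i) > π(j)] = 1/2.
By linearity: E[X] = 630 · (1/2) = C(36, 2) · (1/2) = 630/2 = 315 ≈ 315.00000.

E[X] = 315 = 315.00000.


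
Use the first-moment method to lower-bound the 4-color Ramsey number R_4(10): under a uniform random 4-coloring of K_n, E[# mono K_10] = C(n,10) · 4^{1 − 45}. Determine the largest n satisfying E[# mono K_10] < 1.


We need C(n, 10) · 4^{1 − 45} < 1, i.e. C(n, 10) < 4^{45 − 1} = 309485009821345068724781056.
Check values of n near the boundary:
  n = 2022: C(2022, 10) = 307870445231474093395937796; 307870445231474093395937796 < 309485009821345068724781056? YES
  n = 2023: C(2023, 10) = 309399856285778485315440716; 309399856285778485315440716 < 309485009821345068724781056? YES
  n = 2024: C(2024, 10) = 310936101848269937576192656; 310936101848269937576192656 < 309485009821345068724781056? NO
The largest n with C(n, 10) < 309485009821345068724781056 is n = 2023 (where E[X] = 77349964071444621328860179/77371252455336267181195264 ≈ 0.9997). Hence R_4(10) > 2023, i.e. R_4(10) ≥ 2024.

Largest n = 2023; hence R_4(10) > 2023.


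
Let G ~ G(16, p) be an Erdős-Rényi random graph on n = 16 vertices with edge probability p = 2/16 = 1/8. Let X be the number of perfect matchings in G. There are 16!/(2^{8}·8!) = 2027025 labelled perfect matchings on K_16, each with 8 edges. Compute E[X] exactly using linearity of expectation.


K_16 has 16!/(2^{8}·8!) = 2027025 labelled perfect matchings.
For each such perfect matching H, let X_H = 1 if all 8 edges of H are present in G. Then P[X_H = 1] = p^{8} = (1/8)^{8} = 1/16777216.
By linearity of expectation: E[X] = Σ_H E[X_H] = 2027025 · p^{8} = 2027025 · 1/16777216 = 2027025/16777216.
Numerically: E[X] ≈ 0.121.

E[X] = 2027025 · (1/8)^{8} = 2027025/16777216 ≈ 0.121.


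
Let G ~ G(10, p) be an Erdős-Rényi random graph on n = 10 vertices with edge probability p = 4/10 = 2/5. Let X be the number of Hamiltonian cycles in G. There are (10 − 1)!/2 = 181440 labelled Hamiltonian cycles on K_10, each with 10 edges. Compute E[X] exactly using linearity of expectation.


K_10 has (10 − 1)!/2 = 181440 labelled Hamiltonian cycles.
For each such Hamiltonian cycle H, let X_H = 1 if all 10 edges of H are present in G. Then P[X_H = 1] = p^{10} = (2/5)^{10} = 1024/9765625.
By linearity: E[X] = Σ_H E[X_H] = 181440 · p^{10} = 181440 · 1024/9765625 = 37158912/1953125.
Numerically: E[X] ≈ 19.

E[X] = 181440 · (2/5)^{10} = 37158912/1953125 ≈ 19.


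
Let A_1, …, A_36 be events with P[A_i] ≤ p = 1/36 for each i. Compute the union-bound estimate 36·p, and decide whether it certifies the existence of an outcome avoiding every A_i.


Union bound: P[∪_{i=1}^{36} A_i] ≤ Σ_i P[A_i] ≤ 36·p = 36·(1/36) = 1.
Numerically: 1 ≈ 1.0000000.
Is 1 < 1? NO.
Since the bound 1 is ≥ 1, the union bound is uninformative here; it does NOT by itself certify existence.

36·p = 1 ≈ 1.0000000; existence NOT certified by the union bound.


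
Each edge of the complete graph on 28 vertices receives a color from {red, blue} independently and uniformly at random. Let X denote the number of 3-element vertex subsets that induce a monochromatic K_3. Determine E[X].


Let X = Σ_S X_S over the C(28, 3) = 3276 subsets S of size 3, where X_S = 1 if the K_3 on S is monochromatic.
For a fixed S, the K_3 on S has C(3, 2) = 3 edges. P[all 3 edges red] = (1/2)^3, and likewise for blue, so P[monochromatic] = 2·(1/2)^3 = 2^{1 − 3} = 1/4.
By linearity of expectation: E[X] = C(28, 3) · 2^{1 − 3} = 3276 · 1/4 = 819.
Numerically: E[X] ≈ 819.0000.

E[X] = C(28,3)·2^(1−C(3,2)) = 819 ≈ 819.0000.


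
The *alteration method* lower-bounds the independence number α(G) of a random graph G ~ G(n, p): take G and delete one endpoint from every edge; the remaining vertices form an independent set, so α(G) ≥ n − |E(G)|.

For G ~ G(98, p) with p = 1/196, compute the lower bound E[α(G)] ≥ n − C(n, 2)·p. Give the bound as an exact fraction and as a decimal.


E[|E(G)|] = C(98, 2)·p = 4753 · (1/196) = 97/4.
E[α(G)] ≥ n − E[|E(G)|] = 98 − 97/4 = 295/4.
Numerically: ≈ 73.75000.
(This is only a lower bound; the true E[α(G)] may be larger.)

E[α(G)] ≥ 295/4 ≈ 73.75000.


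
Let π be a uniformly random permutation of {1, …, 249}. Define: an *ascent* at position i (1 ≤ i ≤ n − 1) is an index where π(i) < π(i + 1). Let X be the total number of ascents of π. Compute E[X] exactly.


Write X = Σ X_I over i = 1, …, 248, with X_I the indicator of one ascent.
There are 248 indicators.
For each fixed i, the pair (π(i), π(i+1)) is a uniformly random ordered pair of distinct values from {1, …, 249}; by symmetry P[π(i) < π(i+1)] = 1/2.
By linearity: E[X] = 248 · (1/2) = (249 − 1) · (1/2) = 124 ≈ 124.000.

E[X] = 124 = 124.000.


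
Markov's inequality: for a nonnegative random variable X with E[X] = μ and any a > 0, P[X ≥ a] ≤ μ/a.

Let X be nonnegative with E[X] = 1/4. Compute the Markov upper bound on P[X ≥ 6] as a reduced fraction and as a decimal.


μ = E[X] = 1/4, a = 6.
Markov: P[X ≥ 6] ≤ μ/a = (1/4)/6 = 1/24.
Numerically: ≈ 0.0417.
(Since a = 6 > μ = 0.2500, the bound 1/24 is < 1 and informative.)

P[X ≥ 6] ≤ 1/24 ≈ 0.0417.


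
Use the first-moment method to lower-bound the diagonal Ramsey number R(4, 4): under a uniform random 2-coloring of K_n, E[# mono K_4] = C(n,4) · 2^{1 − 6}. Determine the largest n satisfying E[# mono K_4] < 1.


We need C(n, 4) · 2^{1 − 6} < 1, i.e. C(n, 4) < 2^{6 − 1} = 32.
Check values of n near the boundary:
  n = 4: C(4, 4) = 1; 1 < 32? YES
  n = 5: C(5, 4) = 5; 5 < 32? YES
  n = 6: C(6, 4) = 15; 15 < 32? YES
  n = 7: C(7, 4) = 35; 35 < 32? NO
The largest n with C(n, 4) < 32 is n = 6 (where E[X] = 15/32 ≈ 0.469). Hence R(4, 4) > 6, i.e. R(4, 4) ≥ 7.

Largest n = 6; hence R(4, 4) > 6.


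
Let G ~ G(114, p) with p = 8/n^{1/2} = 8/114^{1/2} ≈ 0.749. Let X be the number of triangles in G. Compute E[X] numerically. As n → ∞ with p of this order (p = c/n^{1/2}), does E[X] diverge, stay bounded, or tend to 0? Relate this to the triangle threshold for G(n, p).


Number of potential triangles: C(114, 3) = 240464.
Each occurs with probability p³ ≈ (0.749)³ ≈ 4.20642e-01.
By linearity: E[X] = C(114, 3)·p³ ≈ 240464 · 4.20642e-01 ≈ 101149.270.
Since α = 1/2 < 1, p = c/n^{1/2} ≫ 1/n is above the triangle threshold p ~ 1/n. Asymptotically E[X] ~ (c³/6)·n^{3(1−α)} = (8³/6)·n^{1.5} → ∞; triangles are abundant w.h.p.

E[X] ≈ 101149.270; in regime p = Θ(1/n^{1/2}) E[X] diverges (above the triangle threshold p ~ 1/n).


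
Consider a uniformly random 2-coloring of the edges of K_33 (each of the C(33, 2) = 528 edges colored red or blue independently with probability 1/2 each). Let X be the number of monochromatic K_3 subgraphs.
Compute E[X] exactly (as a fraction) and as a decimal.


Let X = Σ_S X_S over the C(33, 3) = 5456 subsets S of size 3, where X_S = 1 if the K_3 on S is monochromatic.
For a fixed S, the K_3 on S has C(3, 2) = 3 edges. P[all 3 edges red] = (1/2)^3, and likewise for blue, so P[monochromatic] = 2·(1/2)^3 = 2^{1 − 3} = 1/4.
By linearity of expectation: E[X] = C(33, 3) · 2^{1 − 3} = 5456 · 1/4 = 1364.
Numerically: E[X] ≈ 1364.0000.

E[X] = C(33,3)·2^(1−C(3,2)) = 1364 ≈ 1364.0000.


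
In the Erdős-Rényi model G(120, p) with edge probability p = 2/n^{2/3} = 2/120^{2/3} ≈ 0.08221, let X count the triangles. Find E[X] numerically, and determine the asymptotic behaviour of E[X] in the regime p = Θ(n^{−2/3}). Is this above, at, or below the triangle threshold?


Number of potential triangles: C(120, 3) = 280840.
Each occurs with probability p³ ≈ (0.08221)³ ≈ 5.555556e-04.
By linearity: E[X] = C(120, 3)·p³ ≈ 280840 · 5.555556e-04 ≈ 156.0222.
Since α = 2/3 < 1, p = c/n^{2/3} ≫ 1/n is above the triangle threshold p ~ 1/n. Asymptotically E[X] ~ (c³/6)·n^{3(1−α)} = (2³/6)·n^{1} → ∞; triangles are abundant w.h.p.

E[X] ≈ 156.0222; in regime p = Θ(1/n^{2/3}) E[X] diverges (above the triangle threshold p ~ 1/n).


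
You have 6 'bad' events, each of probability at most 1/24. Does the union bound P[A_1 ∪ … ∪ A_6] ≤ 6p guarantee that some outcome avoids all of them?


Union bound: P[∪_{i=1}^{6} A_i] ≤ Σ_i P[A_i] ≤ 6·p = 6·(1/24) = 1/4.
Numerically: 1/4 ≈ 0.250000.
Is 1/4 < 1? YES.
Since P[∪ A_i] ≤ 1/4 < 1, the complement has P[∩ A_i^c] ≥ 1 − 1/4 = 3/4 > 0, so some outcome avoids every A_i.

6·p = 1/4 ≈ 0.250000; existence CERTIFIED by the union bound.


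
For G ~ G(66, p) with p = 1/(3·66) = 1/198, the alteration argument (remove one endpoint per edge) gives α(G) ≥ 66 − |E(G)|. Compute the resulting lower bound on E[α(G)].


E[|E(G)|] = C(66, 2)·p = 2145 · (1/198) = 65/6.
E[α(G)] ≥ n − E[|E(G)|] = 66 − 65/6 = 331/6.
Numerically: ≈ 55.16667.
(This is only a lower bound; the true E[α(G)] may be larger.)

E[α(G)] ≥ 331/6 ≈ 55.16667.


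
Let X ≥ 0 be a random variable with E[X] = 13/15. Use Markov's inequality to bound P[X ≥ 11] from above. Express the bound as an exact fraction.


μ = E[X] = 13/15, a = 11.
Markov: P[X ≥ 11] ≤ μ/a = (13/15)/11 = 13/165.
Numerically: ≈ 0.078788.
(Since a = 11 > μ = 0.866667, the bound 13/165 is < 1 and informative.)

P[X ≥ 11] ≤ 13/165 ≈ 0.078788.


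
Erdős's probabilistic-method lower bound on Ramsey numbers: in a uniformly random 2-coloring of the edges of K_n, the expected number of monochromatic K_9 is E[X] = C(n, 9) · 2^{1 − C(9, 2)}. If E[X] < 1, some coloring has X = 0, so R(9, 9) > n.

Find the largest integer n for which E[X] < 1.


We need C(n, 9) · 2^{1 − 36} < 1, i.e. C(n, 9) < 2^{36 − 1} = 34359738368.
Check values of n near the boundary:
  n = 64: C(64, 9) = 27540584512; 27540584512 < 34359738368? YES
  n = 65: C(65, 9) = 31966749880; 31966749880 < 34359738368? YES
  n = 66: C(66, 9) = 37014131440; 37014131440 < 34359738368? NO
The largest n with C(n, 9) < 34359738368 is n = 65 (where E[X] = 3995843735/4294967296 ≈ 0.930355). Hence R(9, 9) > 65, i.e. R(9, 9) ≥ 66.

Largest n = 65; hence R(9, 9) > 65.


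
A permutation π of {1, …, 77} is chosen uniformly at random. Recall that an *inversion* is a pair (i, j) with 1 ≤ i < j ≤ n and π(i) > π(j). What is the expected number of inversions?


Write X = Σ X_I over the C(77, 2) = 2926 pairs i < j, with X_I the indicator of one inversion.
There are 2926 indicators.
For each fixed pair i < j, the values π(i) and π(j) are two distinct elements of {1, …, 77} in uniformly random order; by symmetry P[π(i) > π(j)] = 1/2.
By linearity: E[X] = 2926 · (1/2) = C(77, 2) · (1/2) = 2926/2 = 1463 ≈ 1463.000.

E[X] = 1463 = 1463.000.


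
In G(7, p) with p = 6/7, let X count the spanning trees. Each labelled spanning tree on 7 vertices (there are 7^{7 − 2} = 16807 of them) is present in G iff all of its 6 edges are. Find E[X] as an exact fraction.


K_7 has 7^{7 − 2} = 16807 labelled spanning trees.
For each such spanning tree H, let X_H = 1 if all 6 edges of H are present in G. Then P[X_H = 1] = p^{6} = (6/7)^{6} = 46656/117649.
By linearity: E[X] = Σ_H E[X_H] = 16807 · p^{6} = 16807 · 46656/117649 = 46656/7.
Numerically: E[X] ≈ 6665.1.

E[X] = 16807 · (6/7)^{6} = 46656/7 ≈ 6665.1.


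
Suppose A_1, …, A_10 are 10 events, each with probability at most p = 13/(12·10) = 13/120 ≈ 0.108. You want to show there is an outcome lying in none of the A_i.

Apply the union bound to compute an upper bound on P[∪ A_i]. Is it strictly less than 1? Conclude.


Union bound: P[∪_{i=1}^{10} A_i] ≤ Σ_i P[A_i] ≤ 10·p = 10·(13/120) = 13/12.
Numerically: 13/12 ≈ 1.083.
Is 13/12 < 1? NO.
Since the bound 13/12 is ≥ 1, the union bound is uninformative here; it does NOT by itself certify existence.

10·p = 13/12 ≈ 1.083; existence NOT certified by the union bound.


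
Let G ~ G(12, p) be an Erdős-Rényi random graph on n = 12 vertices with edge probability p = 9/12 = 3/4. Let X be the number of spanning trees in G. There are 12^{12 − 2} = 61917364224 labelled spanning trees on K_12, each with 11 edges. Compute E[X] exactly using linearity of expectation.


K_12 has 12^{12 − 2} = 61917364224 labelled spanning trees.
For each such spanning tree H, let X_H = 1 if all 11 edges of H are present in G. Then P[X_H = 1] = p^{11} = (3/4)^{11} = 177147/4194304.
Summing the indicators: E[X] = Σ_H E[X_H] = 61917364224 · p^{11} = 61917364224 · 177147/4194304 = 10460353203/4.
Numerically: E[X] ≈ 2.615e+09.

E[X] = 61917364224 · (3/4)^{11} = 10460353203/4 ≈ 2.615e+09.


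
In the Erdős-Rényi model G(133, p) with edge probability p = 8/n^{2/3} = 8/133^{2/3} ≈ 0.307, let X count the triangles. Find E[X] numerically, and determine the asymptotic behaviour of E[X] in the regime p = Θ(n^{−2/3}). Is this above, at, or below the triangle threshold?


Number of potential triangles: C(133, 3) = 383306.
Each occurs with probability p³ ≈ (0.307)³ ≈ 2.894454e-02.
By linearity: E[X] = C(133, 3)·p³ ≈ 383306 · 2.894454e-02 ≈ 11094.6165.
Since α = 2/3 < 1, p = c/n^{2/3} ≫ 1/n is above the triangle threshold p ~ 1/n. Asymptotically E[X] ~ (c³/6)·n^{3(1−α)} = (8³/6)·n^{1} → ∞; triangles are abundant w.h.p.

E[X] ≈ 11094.6165; in regime p = Θ(1/n^{2/3}) E[X] diverges (above the triangle threshold p ~ 1/n).


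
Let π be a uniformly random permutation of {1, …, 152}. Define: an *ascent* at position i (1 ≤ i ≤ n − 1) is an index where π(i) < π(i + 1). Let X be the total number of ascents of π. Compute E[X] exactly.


Write X = Σ X_I over i = 1, …, 151, with X_I the indicator of one ascent.
There are 151 indicators.
For each fixed i, the pair (π(i), π(i+1)) is a uniformly random ordered pair of distinct values from {1, …, 152}; by symmetry P[π(i) < π(i+1)] = 1/2.
By linearity: E[X] = 151 · (1/2) = (152 − 1) · (1/2) = 151/2 ≈ 75.5000.

E[X] = 151/2 = 75.5000.


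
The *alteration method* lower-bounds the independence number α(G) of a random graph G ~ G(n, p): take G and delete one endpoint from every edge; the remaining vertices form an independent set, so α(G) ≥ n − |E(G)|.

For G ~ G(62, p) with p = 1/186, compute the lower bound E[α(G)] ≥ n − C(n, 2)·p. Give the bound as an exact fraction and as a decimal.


E[|E(G)|] = C(62, 2)·p = 1891 · (1/186) = 61/6.
E[α(G)] ≥ n − E[|E(G)|] = 62 − 61/6 = 311/6.
Numerically: ≈ 51.83333.
(This is only a lower bound; the true E[α(G)] may be larger.)

E[α(G)] ≥ 311/6 ≈ 51.83333.


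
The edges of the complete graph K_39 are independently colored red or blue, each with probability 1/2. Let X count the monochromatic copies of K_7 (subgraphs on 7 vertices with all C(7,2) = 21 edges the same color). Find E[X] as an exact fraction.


Let X = Σ_S X_S over the C(39, 7) = 15380937 subsets S of size 7, where X_S = 1 if the K_7 on S is monochromatic.
For a fixed S, the K_7 on S has C(7, 2) = 21 edges. P[all 21 edges red] = (1/2)^21, and likewise for blue, so P[monochromatic] = 2·(1/2)^21 = 2^{1 − 21} = 1/1048576.
By linearity: E[X] = C(39, 7) · 2^{1 − 21} = 15380937 · 1/1048576 = 15380937/1048576.
Numerically: E[X] ≈ 14.66840.

E[X] = C(39,7)·2^(1−C(7,2)) = 15380937/1048576 ≈ 14.66840.


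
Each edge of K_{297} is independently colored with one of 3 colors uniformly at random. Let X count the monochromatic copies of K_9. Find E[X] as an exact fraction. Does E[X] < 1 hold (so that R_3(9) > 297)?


E[X] = C(297, 9) · 3^{1 − 36} = 43842345008337645 · 3^{−35} = 43842345008337645/50031545098999707.
As a reduced fraction: E[X] = 14614115002779215/16677181699666569 ≈ 0.876294.
Is E[X] < 1? YES.
Since E[X] < 1, there exists a 3-coloring of K_{297} with no monochromatic K_9; hence R_3(9) > 297.

E[X] = 14614115002779215/16677181699666569 ≈ 0.876294; E[X] < 1, so R_3(9) > 297.


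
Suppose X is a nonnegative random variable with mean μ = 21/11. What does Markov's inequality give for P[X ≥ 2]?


μ = E[X] = 21/11, a = 2.
Markov: P[X ≥ 2] ≤ μ/a = (21/11)/2 = 21/22.
Numerically: ≈ 0.9545.
(Since a = 2 > μ = 1.9091, the bound 21/22 is < 1 and informative.)

P[X ≥ 2] ≤ 21/22 ≈ 0.9545.


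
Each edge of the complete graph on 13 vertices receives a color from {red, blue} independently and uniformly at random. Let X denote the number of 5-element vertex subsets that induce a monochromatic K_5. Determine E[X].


Let X = Σ_S X_S over the C(13, 5) = 1287 subsets S of size 5, where X_S = 1 if the K_5 on S is monochromatic.
For a fixed S, the K_5 on S has C(5, 2) = 10 edges. P[all 10 edges red] = (1/2)^10, and likewise for blue, so P[monochromatic] = 2·(1/2)^10 = 2^{1 − 10} = 1/512.
By linearity of expectation: E[X] = C(13, 5) · 2^{1 − 10} = 1287 · 1/512 = 1287/512.
Numerically: E[X] ≈ 2.51367.

E[X] = C(13,5)·2^(1−C(5,2)) = 1287/512 ≈ 2.51367.


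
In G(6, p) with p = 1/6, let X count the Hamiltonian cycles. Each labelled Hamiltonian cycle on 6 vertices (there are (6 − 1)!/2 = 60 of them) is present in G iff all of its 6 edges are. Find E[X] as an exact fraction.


K_6 has (6 − 1)!/2 = 60 labelled Hamiltonian cycles.
For each such Hamiltonian cycle H, let X_H = 1 if all 6 edges of H are present in G. Then P[X_H = 1] = p^{6} = (1/6)^{6} = 1/46656.
By linearity: E[X] = Σ_H E[X_H] = 60 · p^{6} = 60 · 1/46656 = 5/3888.
Numerically: E[X] ≈ 0.001286.

E[X] = 60 · (1/6)^{6} = 5/3888 ≈ 0.001286.


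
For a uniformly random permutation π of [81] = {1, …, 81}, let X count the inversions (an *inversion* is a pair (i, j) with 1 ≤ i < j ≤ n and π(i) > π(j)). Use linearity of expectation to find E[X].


Write X = Σ X_I over the C(81, 2) = 3240 pairs i < j, with X_I the indicator of one inversion.
There are 3240 indicators.
For each fixed pair i < j, the values π(i) and π(j) are two distinct elements of {1, …, 81} in uniformly random order; by symmetry P[π(i) > π(j)] = 1/2.
By linearity: E[X] = 3240 · (1/2) = C(81, 2) · (1/2) = 3240/2 = 1620 ≈ 1620.0000.

E[X] = 1620 = 1620.0000.


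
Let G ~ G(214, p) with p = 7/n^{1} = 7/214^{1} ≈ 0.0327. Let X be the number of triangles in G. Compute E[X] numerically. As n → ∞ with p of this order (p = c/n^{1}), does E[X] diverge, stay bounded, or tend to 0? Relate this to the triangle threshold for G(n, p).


Number of potential triangles: C(214, 3) = 1610564.
Each occurs with probability p³ ≈ (0.0327)³ ≈ 3.49988e-05.
By linearity: E[X] = C(214, 3)·p³ ≈ 1610564 · 3.49988e-05 ≈ 56.368.
Here α = 1, so p = 7/n is exactly at the triangle threshold p ~ 1/n. Asymptotically E[X] → c³/6 = 7³/6 = 343/6 ≈ 57.167, a bounded constant. In this regime the triangle count is asymptotically Poisson(c³/6).

E[X] ≈ 56.368; in regime p = Θ(1/n^{1}) E[X] stays bounded (at the triangle threshold p ~ 1/n).


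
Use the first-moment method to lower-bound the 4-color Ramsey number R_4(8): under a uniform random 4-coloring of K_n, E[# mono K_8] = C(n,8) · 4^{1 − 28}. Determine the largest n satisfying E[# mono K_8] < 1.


We need C(n, 8) · 4^{1 − 28} < 1, i.e. C(n, 8) < 4^{28 − 1} = 18014398509481984.
Check values of n near the boundary:
  n = 404: C(404, 8) = 16415071523485570; 16415071523485570 < 18014398509481984? YES
  n = 405: C(405, 8) = 16745853821188050; 16745853821188050 < 18014398509481984? YES
  n = 406: C(406, 8) = 17082453897995850; 17082453897995850 < 18014398509481984? YES
  n = 407: C(407, 8) = 17424959239309050; 17424959239309050 < 18014398509481984? YES
  n = 408: C(408, 8) = 17773458424095231; 17773458424095231 < 18014398509481984? YES
  n = 409: C(409, 8) = 18128041135797879; 18128041135797879 < 18014398509481984? NO
  n = 410: C(410, 8) = 18488798173326195; 18488798173326195 < 18014398509481984? NO
  n = 411: C(411, 8) = 18855821462126715; 18855821462126715 < 18014398509481984? NO
The largest n with C(n, 8) < 18014398509481984 is n = 408 (where E[X] = 17773458424095231/18014398509481984 ≈ 0.9866). Hence R_4(8) > 408, i.e. R_4(8) ≥ 409.

Largest n = 408; hence R_4(8) > 408.


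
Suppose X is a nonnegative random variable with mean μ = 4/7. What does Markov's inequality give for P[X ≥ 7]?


μ = E[X] = 4/7, a = 7.
Markov: P[X ≥ 7] ≤ μ/a = (4/7)/7 = 4/49.
Numerically: ≈ 0.0816.
(Since a = 7 > μ = 0.5714, the bound 4/49 is < 1 and informative.)

P[X ≥ 7] ≤ 4/49 ≈ 0.0816.


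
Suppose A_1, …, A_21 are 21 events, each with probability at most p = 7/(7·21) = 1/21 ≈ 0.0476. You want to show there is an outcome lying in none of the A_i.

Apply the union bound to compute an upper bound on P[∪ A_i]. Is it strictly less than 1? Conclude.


Union bound: P[∪_{i=1}^{21} A_i] ≤ Σ_i P[A_i] ≤ 21·p = 21·(1/21) = 1.
Numerically: 1 ≈ 1.0000.
Is 1 < 1? NO.
Since the bound 1 is ≥ 1, the union bound is uninformative here; it does NOT by itself certify existence.

21·p = 1 ≈ 1.0000; existence NOT certified by the union bound.


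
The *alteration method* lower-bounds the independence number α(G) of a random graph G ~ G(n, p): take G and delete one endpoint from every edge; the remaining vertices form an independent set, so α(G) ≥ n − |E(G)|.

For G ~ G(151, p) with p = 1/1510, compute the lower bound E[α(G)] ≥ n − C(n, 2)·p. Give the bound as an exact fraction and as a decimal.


E[|E(G)|] = C(151, 2)·p = 11325 · (1/1510) = 15/2.
E[α(G)] ≥ n − E[|E(G)|] = 151 − 15/2 = 287/2.
Numerically: ≈ 143.500000.
(This is only a lower bound; the true E[α(G)] may be larger.)

E[α(G)] ≥ 287/2 ≈ 143.500000.


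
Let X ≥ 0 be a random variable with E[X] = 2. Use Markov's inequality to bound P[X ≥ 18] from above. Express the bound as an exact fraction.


μ = E[X] = 2, a = 18.
Markov: P[X ≥ 18] ≤ μ/a = (2)/18 = 1/9.
Numerically: ≈ 0.1111.
(Since a = 18 > μ = 2.0000, the bound 1/9 is < 1 and informative.)

P[X ≥ 18] ≤ 1/9 ≈ 0.1111.


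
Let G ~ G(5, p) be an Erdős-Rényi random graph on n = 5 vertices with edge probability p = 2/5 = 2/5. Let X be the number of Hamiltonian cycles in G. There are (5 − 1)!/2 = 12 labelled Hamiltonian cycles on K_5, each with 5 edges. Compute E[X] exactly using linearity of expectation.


K_5 has (5 − 1)!/2 = 12 labelled Hamiltonian cycles.
For each such Hamiltonian cycle H, let X_H = 1 if all 5 edges of H are present in G. Then P[X_H = 1] = p^{5} = (2/5)^{5} = 32/3125.
By linearity: E[X] = Σ_H E[X_H] = 12 · p^{5} = 12 · 32/3125 = 384/3125.
Numerically: E[X] ≈ 0.12288.

E[X] = 12 · (2/5)^{5} = 384/3125 ≈ 0.12288.


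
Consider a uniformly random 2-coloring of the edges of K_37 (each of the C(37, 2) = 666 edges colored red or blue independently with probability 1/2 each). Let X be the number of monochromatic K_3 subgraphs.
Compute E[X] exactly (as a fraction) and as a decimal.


Let X = Σ_S X_S over the C(37, 3) = 7770 subsets S of size 3, where X_S = 1 if the K_3 on S is monochromatic.
For a fixed S, the K_3 on S has C(3, 2) = 3 edges. P[all 3 edges red] = (1/2)^3, and likewise for blue, so P[monochromatic] = 2·(1/2)^3 = 2^{1 − 3} = 1/4.
By linearity of expectation: E[X] = C(37, 3) · 2^{1 − 3} = 7770 · 1/4 = 3885/2.
Numerically: E[X] ≈ 1942.500.

E[X] = C(37,3)·2^(1−C(3,2)) = 3885/2 ≈ 1942.500.


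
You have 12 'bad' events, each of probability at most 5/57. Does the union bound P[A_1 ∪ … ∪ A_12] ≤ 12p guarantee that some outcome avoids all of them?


Union bound: P[∪_{i=1}^{12} A_i] ≤ Σ_i P[A_i] ≤ 12·p = 12·(5/57) = 20/19.
Numerically: 20/19 ≈ 1.0526316.
Is 20/19 < 1? NO.
Since the bound 20/19 is ≥ 1, the union bound is uninformative here; it does NOT by itself certify existence.

12·p = 20/19 ≈ 1.0526316; existence NOT certified by the union bound.


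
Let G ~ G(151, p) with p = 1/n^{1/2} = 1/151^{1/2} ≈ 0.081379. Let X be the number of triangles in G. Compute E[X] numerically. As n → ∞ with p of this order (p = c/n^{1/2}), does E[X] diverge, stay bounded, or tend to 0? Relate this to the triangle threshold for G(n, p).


Number of potential triangles: C(151, 3) = 562475.
Each occurs with probability p³ ≈ (0.081379)³ ≈ 5.3893275e-04.
By linearity: E[X] = C(151, 3)·p³ ≈ 562475 · 5.3893275e-04 ≈ 303.13620.
Since α = 1/2 < 1, p = c/n^{1/2} ≫ 1/n is above the triangle threshold p ~ 1/n. Asymptotically E[X] ~ (c³/6)·n^{3(1−α)} = (1³/6)·n^{1.5} → ∞; triangles are abundant w.h.p.

E[X] ≈ 303.13620; in regime p = Θ(1/n^{1/2}) E[X] diverges (above the triangle threshold p ~ 1/n).


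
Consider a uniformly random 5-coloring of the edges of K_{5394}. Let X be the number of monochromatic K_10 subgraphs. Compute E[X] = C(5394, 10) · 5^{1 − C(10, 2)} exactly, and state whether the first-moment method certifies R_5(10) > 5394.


E[X] = C(5394, 10) · 5^{1 − 45} = 5697982524930156243149785372878 · 5^{−44} = 5697982524930156243149785372878/5684341886080801486968994140625.
As a reduced fraction: E[X] = 5697982524930156243149785372878/5684341886080801486968994140625 ≈ 1.0024.
Is E[X] < 1? NO.
Since E[X] ≥ 1, the first-moment bound is inconclusive at n = 5394; it does NOT by itself certify R_5(10) > 5394.

E[X] = 5697982524930156243149785372878/5684341886080801486968994140625 ≈ 1.0024; E[X] ≥ 1; first-moment method inconclusive here.
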